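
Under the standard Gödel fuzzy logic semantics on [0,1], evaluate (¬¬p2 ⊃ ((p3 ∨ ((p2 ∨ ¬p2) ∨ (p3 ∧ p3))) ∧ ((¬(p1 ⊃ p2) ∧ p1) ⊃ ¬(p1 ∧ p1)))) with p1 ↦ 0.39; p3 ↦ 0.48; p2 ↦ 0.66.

0.66

¬p2: Gödel ¬ of 0.66 = 0 (operand ≠ 0)
¬¬p2: Gödel ¬ of 0 = 1 (operand is 0)
¬p2: Gödel ¬ of 0.66 = 0 (operand ≠ 0)
(p2 ∨ ¬p2) = max(0.66, 0) = 0.66
(p3 ∧ p3) = min(0.48, 0.48) = 0.48
((p2 ∨ ¬p2) ∨ (p3 ∧ p3)) = max(0.66, 0.48) = 0.66
(p3 ∨ ((p2 ∨ ¬p2) ∨ (p3 ∧ p3))) = max(0.48, 0.66) = 0.66
(p1 ⊃ p2): 0.39 ≤ 0.66, so result = 1
¬(p1 ⊃ p2): Gödel ¬ of 1 = 0 (operand ≠ 0)
(¬(p1 ⊃ p2) ∧ p1) = min(0, 0.39) = 0
(p1 ∧ p1) = min(0.39, 0.39) = 0.39
¬(p1 ∧ p1): Gödel ¬ of 0.39 = 0 (operand ≠ 0)
((¬(p1 ⊃ p2) ∧ p1) ⊃ ¬(p1 ∧ p1)): 0 ≤ 0, so result = 1
((p3 ∨ ((p2 ∨ ¬p2) ∨ (p3 ∧ p3))) ∧ ((¬(p1 ⊃ p2) ∧ p1) ⊃ ¬(p1 ∧ p1))) = min(0.66, 1) = 0.66
(¬¬p2 ⊃ ((p3 ∨ ((p2 ∨ ¬p2) ∨ (p3 ∧ p3))) ∧ ((¬(p1 ⊃ p2) ∧ p1) ⊃ ¬(p1 ∧ p1)))): 1 > 0.66, so result = 0.66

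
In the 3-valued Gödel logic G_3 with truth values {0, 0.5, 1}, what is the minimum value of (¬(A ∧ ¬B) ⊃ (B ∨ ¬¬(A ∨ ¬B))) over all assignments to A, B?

0.50

The minimum is attained at A = 0, B = 0.5:
  ¬B: Gödel ¬ of 0.5 = 0 (operand ≠ 0)
  (A ∧ ¬B) = min(0, 0) = 0
  ¬(A ∧ ¬B): Gödel ¬ of 0 = 1 (operand is 0)
  ¬B: Gödel ¬ of 0.5 = 0 (operand ≠ 0)
  (A ∨ ¬B) = max(0, 0) = 0
  ¬(A ∨ ¬B): Gödel ¬ of 0 = 1 (operand is 0)
  ¬¬(A ∨ ¬B): Gödel ¬ of 1 = 0 (operand ≠ 0)
  (B ∨ ¬¬(A ∨ ¬B)) = max(0.5, 0) = 0.5
  (¬(A ∧ ¬B) ⊃ (B ∨ ¬¬(A ∨ ¬B))): 1 > 0.5, so result = 0.5
Checking all 9 assignments confirms none give a value below 0.50.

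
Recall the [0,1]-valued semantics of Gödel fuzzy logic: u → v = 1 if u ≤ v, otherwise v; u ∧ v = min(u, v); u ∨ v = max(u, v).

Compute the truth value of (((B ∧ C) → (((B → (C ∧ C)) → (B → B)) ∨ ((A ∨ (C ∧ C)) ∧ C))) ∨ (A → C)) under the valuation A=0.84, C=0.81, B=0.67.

1.00

(B ∧ C) = min(0.67, 0.81) = 0.67
(C ∧ C) = min(0.81, 0.81) = 0.81
(B → (C ∧ C)): 0.67 ≤ 0.81, so result = 1
(B → B): 0.67 ≤ 0.67, so result = 1
((B → (C ∧ C)) → (B → B)): 1 ≤ 1, so result = 1
(C ∧ C) = min(0.81, 0.81) = 0.81
(A ∨ (C ∧ C)) = max(0.84, 0.81) = 0.84
((A ∨ (C ∧ C)) ∧ C) = min(0.84, 0.81) = 0.81
(((B → (C ∧ C)) → (B → B)) ∨ ((A ∨ (C ∧ C)) ∧ C)) = max(1, 0.81) = 1
((B ∧ C) → (((B → (C ∧ C)) → (B → B)) ∨ ((A ∨ (C ∧ C)) ∧ C))): 0.67 ≤ 1, so result = 1
(A → C): 0.84 > 0.81, so result = 0.81
(((B ∧ C) → (((B → (C ∧ C)) → (B → B)) ∨ ((A ∨ (C ∧ C)) ∧ C))) ∨ (A → C)) = max(1, 0.81) = 1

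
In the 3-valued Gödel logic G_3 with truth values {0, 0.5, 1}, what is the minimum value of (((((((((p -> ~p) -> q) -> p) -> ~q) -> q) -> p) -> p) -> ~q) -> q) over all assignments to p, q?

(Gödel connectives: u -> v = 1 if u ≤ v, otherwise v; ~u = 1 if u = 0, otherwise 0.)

The minimum is attained at p = 0, q = 0:
  ~p: Gödel ¬ of 0 = 1 (operand is 0)
  (p -> ~p): 0 ≤ 1, so result = 1
  ((p -> ~p) -> q): 1 > 0, so result = 0
  (((p -> ~p) -> q) -> p): 0 ≤ 0, so result = 1
  ~q: Gödel ¬ of 0 = 1 (operand is 0)
  ((((p -> ~p) -> q) -> p) -> ~q): 1 ≤ 1, so result = 1
  (((((p -> ~p) -> q) -> p) -> ~q) -> q): 1 > 0, so result = 0
  ((((((p -> ~p) -> q) -> p) -> ~q) -> q) -> p): 0 ≤ 0, so result = 1
  (((((((p -> ~p) -> q) -> p) -> ~q) -> q) -> p) -> p): 1 > 0, so result = 0
  ~q: Gödel ¬ of 0 = 1 (operand is 0)
  ((((((((p -> ~p) -> q) -> p) -> ~q) -> q) -> p) -> p) -> ~q): 0 ≤ 1, so result = 1
  (((((((((p -> ~p) -> q) -> p) -> ~q) -> q) -> p) -> p) -> ~q) -> q): 1 > 0, so result = 0
Checking all 9 assignments confirms none give a value below 0.00.

0.00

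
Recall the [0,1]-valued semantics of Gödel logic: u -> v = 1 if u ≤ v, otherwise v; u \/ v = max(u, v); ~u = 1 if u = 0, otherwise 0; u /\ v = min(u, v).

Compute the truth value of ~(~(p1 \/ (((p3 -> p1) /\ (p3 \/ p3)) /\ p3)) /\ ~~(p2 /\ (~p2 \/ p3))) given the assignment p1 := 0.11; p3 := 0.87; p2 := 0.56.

1.00

(p3 -> p1): 0.87 > 0.11, so result = 0.11
(p3 \/ p3) = max(0.87, 0.87) = 0.87
((p3 -> p1) /\ (p3 \/ p3)) = min(0.11, 0.87) = 0.11
(((p3 -> p1) /\ (p3 \/ p3)) /\ p3) = min(0.11, 0.87) = 0.11
(p1 \/ (((p3 -> p1) /\ (p3 \/ p3)) /\ p3)) = max(0.11, 0.11) = 0.11
~(p1 \/ (((p3 -> p1) /\ (p3 \/ p3)) /\ p3)): Gödel ¬ of 0.11 = 0 (operand ≠ 0)
~p2: Gödel ¬ of 0.56 = 0 (operand ≠ 0)
(~p2 \/ p3) = max(0, 0.87) = 0.87
(p2 /\ (~p2 \/ p3)) = min(0.56, 0.87) = 0.56
~(p2 /\ (~p2 \/ p3)): Gödel ¬ of 0.56 = 0 (operand ≠ 0)
~~(p2 /\ (~p2 \/ p3)): Gödel ¬ of 0 = 1 (operand is 0)
(~(p1 \/ (((p3 -> p1) /\ (p3 \/ p3)) /\ p3)) /\ ~~(p2 /\ (~p2 \/ p3))) = min(0, 1) = 0
~(~(p1 \/ (((p3 -> p1) /\ (p3 \/ p3)) /\ p3)) /\ ~~(p2 /\ (~p2 \/ p3))): Gödel ¬ of 0 = 1 (operand is 0)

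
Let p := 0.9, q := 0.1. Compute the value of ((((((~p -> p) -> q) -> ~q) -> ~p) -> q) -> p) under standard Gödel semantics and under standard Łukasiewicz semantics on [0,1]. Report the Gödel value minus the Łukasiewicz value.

Gödel evaluation:
  ~p: Gödel ¬ of 0.9 = 0 (operand ≠ 0)
  (~p -> p): 0 ≤ 0.9, so result = 1
  ((~p -> p) -> q): 1 > 0.1, so result = 0.1
  ~q: Gödel ¬ of 0.1 = 0 (operand ≠ 0)
  (((~p -> p) -> q) -> ~q): 0.1 > 0, so result = 0
  ~p: Gödel ¬ of 0.9 = 0 (operand ≠ 0)
  ((((~p -> p) -> q) -> ~q) -> ~p): 0 ≤ 0, so result = 1
  (((((~p -> p) -> q) -> ~q) -> ~p) -> q): 1 > 0.1, so result = 0.1
  ((((((~p -> p) -> q) -> ~q) -> ~p) -> q) -> p): 0.1 ≤ 0.9, so result = 1
  Gödel value = 1
Łukasiewicz evaluation:
  ~p: Łukasiewicz ¬ gives 1 − 0.9 = 0.1
  (~p -> p): min(1, 1 − 0.1 + 0.9) = 1
  ((~p -> p) -> q): min(1, 1 − 1 + 0.1) = 0.1
  ~q: Łukasiewicz ¬ gives 1 − 0.1 = 0.9
  (((~p -> p) -> q) -> ~q): min(1, 1 − 0.1 + 0.9) = 1
  ~p: Łukasiewicz ¬ gives 1 − 0.9 = 0.1
  ((((~p -> p) -> q) -> ~q) -> ~p): min(1, 1 − 1 + 0.1) = 0.1
  (((((~p -> p) -> q) -> ~q) -> ~p) -> q): min(1, 1 − 0.1 + 0.1) = 1
  ((((((~p -> p) -> q) -> ~q) -> ~p) -> q) -> p): min(1, 1 − 1 + 0.9) = 0.9
  Łukasiewicz value = 0.9
Difference: 1 − 0.9 = 0.10

0.10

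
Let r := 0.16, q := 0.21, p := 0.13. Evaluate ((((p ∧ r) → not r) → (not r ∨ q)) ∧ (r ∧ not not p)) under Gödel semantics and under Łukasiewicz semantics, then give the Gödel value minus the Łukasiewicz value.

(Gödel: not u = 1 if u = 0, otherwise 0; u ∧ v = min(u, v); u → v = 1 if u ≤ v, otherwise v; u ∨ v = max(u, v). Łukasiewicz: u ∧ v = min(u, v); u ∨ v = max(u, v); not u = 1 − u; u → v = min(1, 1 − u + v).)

Gödel evaluation:
  (p ∧ r) = min(0.13, 0.16) = 0.13
  not r: Gödel ¬ of 0.16 = 0 (operand ≠ 0)
  ((p ∧ r) → not r): 0.13 > 0, so result = 0
  not r: Gödel ¬ of 0.16 = 0 (operand ≠ 0)
  (not r ∨ q) = max(0, 0.21) = 0.21
  (((p ∧ r) → not r) → (not r ∨ q)): 0 ≤ 0.21, so result = 1
  not p: Gödel ¬ of 0.13 = 0 (operand ≠ 0)
  not not p: Gödel ¬ of 0 = 1 (operand is 0)
  (r ∧ not not p) = min(0.16, 1) = 0.16
  ((((p ∧ r) → not r) → (not r ∨ q)) ∧ (r ∧ not not p)) = min(1, 0.16) = 0.16
  Gödel value = 0.16
Łukasiewicz evaluation:
  (p ∧ r) = min(0.13, 0.16) = 0.13
  not r: Łukasiewicz ¬ gives 1 − 0.16 = 0.84
  ((p ∧ r) → not r): min(1, 1 − 0.13 + 0.84) = 1
  not r: Łukasiewicz ¬ gives 1 − 0.16 = 0.84
  (not r ∨ q) = max(0.84, 0.21) = 0.84
  (((p ∧ r) → not r) → (not r ∨ q)): min(1, 1 − 1 + 0.84) = 0.84
  not p: Łukasiewicz ¬ gives 1 − 0.13 = 0.87
  not not p: Łukasiewicz ¬ gives 1 − 0.87 = 0.13
  (r ∧ not not p) = min(0.16, 0.13) = 0.13
  ((((p ∧ r) → not r) → (not r ∨ q)) ∧ (r ∧ not not p)) = min(0.84, 0.13) = 0.13
  Łukasiewicz value = 0.13
Difference: 0.16 − 0.13 = 0.03

0.03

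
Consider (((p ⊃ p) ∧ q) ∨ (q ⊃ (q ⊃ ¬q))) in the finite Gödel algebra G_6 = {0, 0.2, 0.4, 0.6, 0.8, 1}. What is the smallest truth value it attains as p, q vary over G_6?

0.20

The minimum is attained at p = 0, q = 0.2:
  (p ⊃ p): 0 ≤ 0, so result = 1
  ((p ⊃ p) ∧ q) = min(1, 0.2) = 0.2
  ¬q: Gödel ¬ of 0.2 = 0 (operand ≠ 0)
  (q ⊃ ¬q): 0.2 > 0, so result = 0
  (q ⊃ (q ⊃ ¬q)): 0.2 > 0, so result = 0
  (((p ⊃ p) ∧ q) ∨ (q ⊃ (q ⊃ ¬q))) = max(0.2, 0) = 0.2
Checking all 36 assignments confirms none give a value below 0.20.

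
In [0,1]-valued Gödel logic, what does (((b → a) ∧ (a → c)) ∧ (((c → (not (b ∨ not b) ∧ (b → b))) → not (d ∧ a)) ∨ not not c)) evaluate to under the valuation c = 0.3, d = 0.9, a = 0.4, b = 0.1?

(b → a): 0.1 ≤ 0.4, so result = 1
(a → c): 0.4 > 0.3, so result = 0.3
((b → a) ∧ (a → c)) = min(1, 0.3) = 0.3
not b: Gödel ¬ of 0.1 = 0 (operand ≠ 0)
(b ∨ not b) = max(0.1, 0) = 0.1
not (b ∨ not b): Gödel ¬ of 0.1 = 0 (operand ≠ 0)
(b → b): 0.1 ≤ 0.1, so result = 1
(not (b ∨ not b) ∧ (b → b)) = min(0, 1) = 0
(c → (not (b ∨ not b) ∧ (b → b))): 0.3 > 0, so result = 0
(d ∧ a) = min(0.9, 0.4) = 0.4
not (d ∧ a): Gödel ¬ of 0.4 = 0 (operand ≠ 0)
((c → (not (b ∨ not b) ∧ (b → b))) → not (d ∧ a)): 0 ≤ 0, so result = 1
not c: Gödel ¬ of 0.3 = 0 (operand ≠ 0)
not not c: Gödel ¬ of 0 = 1 (operand is 0)
(((c → (not (b ∨ not b) ∧ (b → b))) → not (d ∧ a)) ∨ not not c) = max(1, 1) = 1
(((b → a) ∧ (a → c)) ∧ (((c → (not (b ∨ not b) ∧ (b → b))) → not (d ∧ a)) ∨ not not c)) = min(0.3, 1) = 0.3

0.30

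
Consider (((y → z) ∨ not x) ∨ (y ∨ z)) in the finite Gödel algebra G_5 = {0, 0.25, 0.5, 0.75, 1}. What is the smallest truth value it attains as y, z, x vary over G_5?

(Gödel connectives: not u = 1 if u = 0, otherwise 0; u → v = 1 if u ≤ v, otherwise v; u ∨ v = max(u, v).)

0.25

The minimum is attained at y = 0.25, z = 0, x = 0.25:
  (y → z): 0.25 > 0, so result = 0
  not x: Gödel ¬ of 0.25 = 0 (operand ≠ 0)
  ((y → z) ∨ not x) = max(0, 0) = 0
  (y ∨ z) = max(0.25, 0) = 0.25
  (((y → z) ∨ not x) ∨ (y ∨ z)) = max(0, 0.25) = 0.25
Checking all 125 assignments confirms none give a value below 0.25.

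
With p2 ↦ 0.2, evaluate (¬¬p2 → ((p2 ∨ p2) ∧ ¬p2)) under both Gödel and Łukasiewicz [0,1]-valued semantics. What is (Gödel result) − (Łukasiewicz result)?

Gödel evaluation:
  ¬p2: Gödel ¬ of 0.2 = 0 (operand ≠ 0)
  ¬¬p2: Gödel ¬ of 0 = 1 (operand is 0)
  (p2 ∨ p2) = max(0.2, 0.2) = 0.2
  ¬p2: Gödel ¬ of 0.2 = 0 (operand ≠ 0)
  ((p2 ∨ p2) ∧ ¬p2) = min(0.2, 0) = 0
  (¬¬p2 → ((p2 ∨ p2) ∧ ¬p2)): 1 > 0, so result = 0
  Gödel value = 0
Łukasiewicz evaluation:
  ¬p2: Łukasiewicz ¬ gives 1 − 0.2 = 0.8
  ¬¬p2: Łukasiewicz ¬ gives 1 − 0.8 = 0.2
  (p2 ∨ p2) = max(0.2, 0.2) = 0.2
  ¬p2: Łukasiewicz ¬ gives 1 − 0.2 = 0.8
  ((p2 ∨ p2) ∧ ¬p2) = min(0.2, 0.8) = 0.2
  (¬¬p2 → ((p2 ∨ p2) ∧ ¬p2)): min(1, 1 − 0.2 + 0.2) = 1
  Łukasiewicz value = 1
Difference: 0 − 1 = -1.00

-1.00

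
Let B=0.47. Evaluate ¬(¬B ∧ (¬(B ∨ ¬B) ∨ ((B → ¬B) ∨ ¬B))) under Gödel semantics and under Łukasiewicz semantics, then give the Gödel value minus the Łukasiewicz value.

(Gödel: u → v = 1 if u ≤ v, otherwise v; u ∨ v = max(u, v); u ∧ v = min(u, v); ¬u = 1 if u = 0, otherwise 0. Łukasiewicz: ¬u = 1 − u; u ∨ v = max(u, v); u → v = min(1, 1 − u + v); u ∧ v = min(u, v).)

0.53

Gödel evaluation:
  ¬B: Gödel ¬ of 0.47 = 0 (operand ≠ 0)
  ¬B: Gödel ¬ of 0.47 = 0 (operand ≠ 0)
  (B ∨ ¬B) = max(0.47, 0) = 0.47
  ¬(B ∨ ¬B): Gödel ¬ of 0.47 = 0 (operand ≠ 0)
  ¬B: Gödel ¬ of 0.47 = 0 (operand ≠ 0)
  (B → ¬B): 0.47 > 0, so result = 0
  ¬B: Gödel ¬ of 0.47 = 0 (operand ≠ 0)
  ((B → ¬B) ∨ ¬B) = max(0, 0) = 0
  (¬(B ∨ ¬B) ∨ ((B → ¬B) ∨ ¬B)) = max(0, 0) = 0
  (¬B ∧ (¬(B ∨ ¬B) ∨ ((B → ¬B) ∨ ¬B))) = min(0, 0) = 0
  ¬(¬B ∧ (¬(B ∨ ¬B) ∨ ((B → ¬B) ∨ ¬B))): Gödel ¬ of 0 = 1 (operand is 0)
  Gödel value = 1
Łukasiewicz evaluation:
  ¬B: Łukasiewicz ¬ gives 1 − 0.47 = 0.53
  ¬B: Łukasiewicz ¬ gives 1 − 0.47 = 0.53
  (B ∨ ¬B) = max(0.47, 0.53) = 0.53
  ¬(B ∨ ¬B): Łukasiewicz ¬ gives 1 − 0.53 = 0.47
  ¬B: Łukasiewicz ¬ gives 1 − 0.47 = 0.53
  (B → ¬B): min(1, 1 − 0.47 + 0.53) = 1
  ¬B: Łukasiewicz ¬ gives 1 − 0.47 = 0.53
  ((B → ¬B) ∨ ¬B) = max(1, 0.53) = 1
  (¬(B ∨ ¬B) ∨ ((B → ¬B) ∨ ¬B)) = max(0.47, 1) = 1
  (¬B ∧ (¬(B ∨ ¬B) ∨ ((B → ¬B) ∨ ¬B))) = min(0.53, 1) = 0.53
  ¬(¬B ∧ (¬(B ∨ ¬B) ∨ ((B → ¬B) ∨ ¬B))): Łukasiewicz ¬ gives 1 − 0.53 = 0.47
  Łukasiewicz value = 0.47
Difference: 1 − 0.47 = 0.53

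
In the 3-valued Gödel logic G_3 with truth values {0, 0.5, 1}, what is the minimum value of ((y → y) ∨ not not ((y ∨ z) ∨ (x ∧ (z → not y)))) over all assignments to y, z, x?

1.00

Every assignment gives 1. For instance at y = 0, z = 0, x = 0:
  (y → y): 0 ≤ 0, so result = 1
  (y ∨ z) = max(0, 0) = 0
  not y: Gödel ¬ of 0 = 1 (operand is 0)
  (z → not y): 0 ≤ 1, so result = 1
  (x ∧ (z → not y)) = min(0, 1) = 0
  ((y ∨ z) ∨ (x ∧ (z → not y))) = max(0, 0) = 0
  not ((y ∨ z) ∨ (x ∧ (z → not y))): Gödel ¬ of 0 = 1 (operand is 0)
  not not ((y ∨ z) ∨ (x ∧ (z → not y))): Gödel ¬ of 1 = 0 (operand ≠ 0)
  ((y → y) ∨ not not ((y ∨ z) ∨ (x ∧ (z → not y)))) = max(1, 0) = 1
All 27 assignments give value 1 — the formula is a G_3-tautology.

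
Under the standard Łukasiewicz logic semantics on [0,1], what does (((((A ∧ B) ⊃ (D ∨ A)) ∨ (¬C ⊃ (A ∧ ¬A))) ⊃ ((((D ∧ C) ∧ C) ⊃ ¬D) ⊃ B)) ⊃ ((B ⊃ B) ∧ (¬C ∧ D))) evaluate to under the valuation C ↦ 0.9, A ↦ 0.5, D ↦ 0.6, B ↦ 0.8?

0.10

(A ∧ B) = min(0.5, 0.8) = 0.5
(D ∨ A) = max(0.6, 0.5) = 0.6
((A ∧ B) ⊃ (D ∨ A)): min(1, 1 − 0.5 + 0.6) = 1
¬C: Łukasiewicz ¬ gives 1 − 0.9 = 0.1
¬A: Łukasiewicz ¬ gives 1 − 0.5 = 0.5
(A ∧ ¬A) = min(0.5, 0.5) = 0.5
(¬C ⊃ (A ∧ ¬A)): min(1, 1 − 0.1 + 0.5) = 1
(((A ∧ B) ⊃ (D ∨ A)) ∨ (¬C ⊃ (A ∧ ¬A))) = max(1, 1) = 1
(D ∧ C) = min(0.6, 0.9) = 0.6
((D ∧ C) ∧ C) = min(0.6, 0.9) = 0.6
¬D: Łukasiewicz ¬ gives 1 − 0.6 = 0.4
(((D ∧ C) ∧ C) ⊃ ¬D): min(1, 1 − 0.6 + 0.4) = 0.8
((((D ∧ C) ∧ C) ⊃ ¬D) ⊃ B): min(1, 1 − 0.8 + 0.8) = 1
((((A ∧ B) ⊃ (D ∨ A)) ∨ (¬C ⊃ (A ∧ ¬A))) ⊃ ((((D ∧ C) ∧ C) ⊃ ¬D) ⊃ B)): min(1, 1 − 1 + 1) = 1
(B ⊃ B): min(1, 1 − 0.8 + 0.8) = 1
¬C: Łukasiewicz ¬ gives 1 − 0.9 = 0.1
(¬C ∧ D) = min(0.1, 0.6) = 0.1
((B ⊃ B) ∧ (¬C ∧ D)) = min(1, 0.1) = 0.1
(((((A ∧ B) ⊃ (D ∨ A)) ∨ (¬C ⊃ (A ∧ ¬A))) ⊃ ((((D ∧ C) ∧ C) ⊃ ¬D) ⊃ B)) ⊃ ((B ⊃ B) ∧ (¬C ∧ D))): min(1, 1 − 1 + 0.1) = 0.1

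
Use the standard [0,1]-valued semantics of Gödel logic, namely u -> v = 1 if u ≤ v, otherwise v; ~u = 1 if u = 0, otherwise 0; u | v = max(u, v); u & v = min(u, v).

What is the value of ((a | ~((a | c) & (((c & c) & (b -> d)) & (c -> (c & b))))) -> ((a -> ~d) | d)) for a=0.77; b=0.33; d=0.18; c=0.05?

(a | c) = max(0.77, 0.05) = 0.77
(c & c) = min(0.05, 0.05) = 0.05
(b -> d): 0.33 > 0.18, so result = 0.18
((c & c) & (b -> d)) = min(0.05, 0.18) = 0.05
(c & b) = min(0.05, 0.33) = 0.05
(c -> (c & b)): 0.05 ≤ 0.05, so result = 1
(((c & c) & (b -> d)) & (c -> (c & b))) = min(0.05, 1) = 0.05
((a | c) & (((c & c) & (b -> d)) & (c -> (c & b)))) = min(0.77, 0.05) = 0.05
~((a | c) & (((c & c) & (b -> d)) & (c -> (c & b)))): Gödel ¬ of 0.05 = 0 (operand ≠ 0)
(a | ~((a | c) & (((c & c) & (b -> d)) & (c -> (c & b))))) = max(0.77, 0) = 0.77
~d: Gödel ¬ of 0.18 = 0 (operand ≠ 0)
(a -> ~d): 0.77 > 0, so result = 0
((a -> ~d) | d) = max(0, 0.18) = 0.18
((a | ~((a | c) & (((c & c) & (b -> d)) & (c -> (c & b))))) -> ((a -> ~d) | d)): 0.77 > 0.18, so result = 0.18

0.18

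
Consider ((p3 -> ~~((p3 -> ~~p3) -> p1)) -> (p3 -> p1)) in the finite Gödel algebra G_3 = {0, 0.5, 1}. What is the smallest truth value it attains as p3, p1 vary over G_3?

The minimum is attained at p3 = 1, p1 = 0.5:
  ~p3: Gödel ¬ of 1 = 0 (operand ≠ 0)
  ~~p3: Gödel ¬ of 0 = 1 (operand is 0)
  (p3 -> ~~p3): 1 ≤ 1, so result = 1
  ((p3 -> ~~p3) -> p1): 1 > 0.5, so result = 0.5
  ~((p3 -> ~~p3) -> p1): Gödel ¬ of 0.5 = 0 (operand ≠ 0)
  ~~((p3 -> ~~p3) -> p1): Gödel ¬ of 0 = 1 (operand is 0)
  (p3 -> ~~((p3 -> ~~p3) -> p1)): 1 ≤ 1, so result = 1
  (p3 -> p1): 1 > 0.5, so result = 0.5
  ((p3 -> ~~((p3 -> ~~p3) -> p1)) -> (p3 -> p1)): 1 > 0.5, so result = 0.5
Checking all 9 assignments confirms none give a value below 0.50.

0.50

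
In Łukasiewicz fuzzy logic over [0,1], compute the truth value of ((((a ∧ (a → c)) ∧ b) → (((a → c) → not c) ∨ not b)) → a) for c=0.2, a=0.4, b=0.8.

(a → c): min(1, 1 − 0.4 + 0.2) = 0.8
(a ∧ (a → c)) = min(0.4, 0.8) = 0.4
((a ∧ (a → c)) ∧ b) = min(0.4, 0.8) = 0.4
(a → c): min(1, 1 − 0.4 + 0.2) = 0.8
not c: Łukasiewicz ¬ gives 1 − 0.2 = 0.8
((a → c) → not c): min(1, 1 − 0.8 + 0.8) = 1
not b: Łukasiewicz ¬ gives 1 − 0.8 = 0.2
(((a → c) → not c) ∨ not b) = max(1, 0.2) = 1
(((a ∧ (a → c)) ∧ b) → (((a → c) → not c) ∨ not b)): min(1, 1 − 0.4 + 1) = 1
((((a ∧ (a → c)) ∧ b) → (((a → c) → not c) ∨ not b)) → a): min(1, 1 − 1 + 0.4) = 0.4

0.40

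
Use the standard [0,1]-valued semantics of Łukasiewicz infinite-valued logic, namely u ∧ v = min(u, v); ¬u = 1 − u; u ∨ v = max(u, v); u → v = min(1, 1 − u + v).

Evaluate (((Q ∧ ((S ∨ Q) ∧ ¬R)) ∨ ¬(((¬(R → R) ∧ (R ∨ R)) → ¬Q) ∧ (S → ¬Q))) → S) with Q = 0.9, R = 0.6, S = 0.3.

0.90

(S ∨ Q) = max(0.3, 0.9) = 0.9
¬R: Łukasiewicz ¬ gives 1 − 0.6 = 0.4
((S ∨ Q) ∧ ¬R) = min(0.9, 0.4) = 0.4
(Q ∧ ((S ∨ Q) ∧ ¬R)) = min(0.9, 0.4) = 0.4
(R → R): min(1, 1 − 0.6 + 0.6) = 1
¬(R → R): Łukasiewicz ¬ gives 1 − 1 = 0
(R ∨ R) = max(0.6, 0.6) = 0.6
(¬(R → R) ∧ (R ∨ R)) = min(0, 0.6) = 0
¬Q: Łukasiewicz ¬ gives 1 − 0.9 = 0.1
((¬(R → R) ∧ (R ∨ R)) → ¬Q): min(1, 1 − 0 + 0.1) = 1
¬Q: Łukasiewicz ¬ gives 1 − 0.9 = 0.1
(S → ¬Q): min(1, 1 − 0.3 + 0.1) = 0.8
(((¬(R → R) ∧ (R ∨ R)) → ¬Q) ∧ (S → ¬Q)) = min(1, 0.8) = 0.8
¬(((¬(R → R) ∧ (R ∨ R)) → ¬Q) ∧ (S → ¬Q)): Łukasiewicz ¬ gives 1 − 0.8 = 0.2
((Q ∧ ((S ∨ Q) ∧ ¬R)) ∨ ¬(((¬(R → R) ∧ (R ∨ R)) → ¬Q) ∧ (S → ¬Q))) = max(0.4, 0.2) = 0.4
(((Q ∧ ((S ∨ Q) ∧ ¬R)) ∨ ¬(((¬(R → R) ∧ (R ∨ R)) → ¬Q) ∧ (S → ¬Q))) → S): min(1, 1 − 0.4 + 0.3) = 0.9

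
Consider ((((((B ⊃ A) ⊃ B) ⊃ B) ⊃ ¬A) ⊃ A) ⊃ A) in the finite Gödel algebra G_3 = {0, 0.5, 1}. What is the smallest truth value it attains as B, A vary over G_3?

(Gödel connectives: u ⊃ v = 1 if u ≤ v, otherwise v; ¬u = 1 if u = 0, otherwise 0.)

0.50

The minimum is attained at B = 0, A = 0.5:
  (B ⊃ A): 0 ≤ 0.5, so result = 1
  ((B ⊃ A) ⊃ B): 1 > 0, so result = 0
  (((B ⊃ A) ⊃ B) ⊃ B): 0 ≤ 0, so result = 1
  ¬A: Gödel ¬ of 0.5 = 0 (operand ≠ 0)
  ((((B ⊃ A) ⊃ B) ⊃ B) ⊃ ¬A): 1 > 0, so result = 0
  (((((B ⊃ A) ⊃ B) ⊃ B) ⊃ ¬A) ⊃ A): 0 ≤ 0.5, so result = 1
  ((((((B ⊃ A) ⊃ B) ⊃ B) ⊃ ¬A) ⊃ A) ⊃ A): 1 > 0.5, so result = 0.5
Checking all 9 assignments confirms none give a value below 0.50.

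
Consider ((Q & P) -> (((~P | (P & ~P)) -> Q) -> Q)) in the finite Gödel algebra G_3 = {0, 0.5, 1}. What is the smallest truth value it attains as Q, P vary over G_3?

Every assignment gives 1. For instance at Q = 0, P = 0:
  (Q & P) = min(0, 0) = 0
  ~P: Gödel ¬ of 0 = 1 (operand is 0)
  ~P: Gödel ¬ of 0 = 1 (operand is 0)
  (P & ~P) = min(0, 1) = 0
  (~P | (P & ~P)) = max(1, 0) = 1
  ((~P | (P & ~P)) -> Q): 1 > 0, so result = 0
  (((~P | (P & ~P)) -> Q) -> Q): 0 ≤ 0, so result = 1
  ((Q & P) -> (((~P | (P & ~P)) -> Q) -> Q)): 0 ≤ 1, so result = 1
All 9 assignments give value 1 — the formula is a G_3-tautology.

1.00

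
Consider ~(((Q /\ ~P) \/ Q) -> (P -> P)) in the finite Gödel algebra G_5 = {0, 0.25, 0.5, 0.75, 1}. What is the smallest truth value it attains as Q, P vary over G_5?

The minimum is attained at Q = 0, P = 0:
  ~P: Gödel ¬ of 0 = 1 (operand is 0)
  (Q /\ ~P) = min(0, 1) = 0
  ((Q /\ ~P) \/ Q) = max(0, 0) = 0
  (P -> P): 0 ≤ 0, so result = 1
  (((Q /\ ~P) \/ Q) -> (P -> P)): 0 ≤ 1, so result = 1
  ~(((Q /\ ~P) \/ Q) -> (P -> P)): Gödel ¬ of 1 = 0 (operand ≠ 0)
Checking all 25 assignments confirms none give a value below 0.00.

0.00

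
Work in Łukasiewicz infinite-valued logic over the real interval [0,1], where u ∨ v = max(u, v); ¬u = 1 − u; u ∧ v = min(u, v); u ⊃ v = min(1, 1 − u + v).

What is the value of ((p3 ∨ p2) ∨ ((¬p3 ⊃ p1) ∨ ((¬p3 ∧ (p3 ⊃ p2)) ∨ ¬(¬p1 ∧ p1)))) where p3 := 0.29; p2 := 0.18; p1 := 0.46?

(p3 ∨ p2) = max(0.29, 0.18) = 0.29
¬p3: Łukasiewicz ¬ gives 1 − 0.29 = 0.71
(¬p3 ⊃ p1): min(1, 1 − 0.71 + 0.46) = 0.75
¬p3: Łukasiewicz ¬ gives 1 − 0.29 = 0.71
(p3 ⊃ p2): min(1, 1 − 0.29 + 0.18) = 0.89
(¬p3 ∧ (p3 ⊃ p2)) = min(0.71, 0.89) = 0.71
¬p1: Łukasiewicz ¬ gives 1 − 0.46 = 0.54
(¬p1 ∧ p1) = min(0.54, 0.46) = 0.46
¬(¬p1 ∧ p1): Łukasiewicz ¬ gives 1 − 0.46 = 0.54
((¬p3 ∧ (p3 ⊃ p2)) ∨ ¬(¬p1 ∧ p1)) = max(0.71, 0.54) = 0.71
((¬p3 ⊃ p1) ∨ ((¬p3 ∧ (p3 ⊃ p2)) ∨ ¬(¬p1 ∧ p1))) = max(0.75, 0.71) = 0.75
((p3 ∨ p2) ∨ ((¬p3 ⊃ p1) ∨ ((¬p3 ∧ (p3 ⊃ p2)) ∨ ¬(¬p1 ∧ p1)))) = max(0.29, 0.75) = 0.75

0.75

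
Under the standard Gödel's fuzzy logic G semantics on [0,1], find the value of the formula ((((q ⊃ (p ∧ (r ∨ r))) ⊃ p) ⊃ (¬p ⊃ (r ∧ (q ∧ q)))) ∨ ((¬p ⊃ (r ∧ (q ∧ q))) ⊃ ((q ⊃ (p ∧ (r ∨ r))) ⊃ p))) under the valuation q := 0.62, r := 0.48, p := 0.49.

(r ∨ r) = max(0.48, 0.48) = 0.48
(p ∧ (r ∨ r)) = min(0.49, 0.48) = 0.48
(q ⊃ (p ∧ (r ∨ r))): 0.62 > 0.48, so result = 0.48
((q ⊃ (p ∧ (r ∨ r))) ⊃ p): 0.48 ≤ 0.49, so result = 1
¬p: Gödel ¬ of 0.49 = 0 (operand ≠ 0)
(q ∧ q) = min(0.62, 0.62) = 0.62
(r ∧ (q ∧ q)) = min(0.48, 0.62) = 0.48
(¬p ⊃ (r ∧ (q ∧ q))): 0 ≤ 0.48, so result = 1
(((q ⊃ (p ∧ (r ∨ r))) ⊃ p) ⊃ (¬p ⊃ (r ∧ (q ∧ q)))): 1 ≤ 1, so result = 1
¬p: Gödel ¬ of 0.49 = 0 (operand ≠ 0)
(q ∧ q) = min(0.62, 0.62) = 0.62
(r ∧ (q ∧ q)) = min(0.48, 0.62) = 0.48
(¬p ⊃ (r ∧ (q ∧ q))): 0 ≤ 0.48, so result = 1
(r ∨ r) = max(0.48, 0.48) = 0.48
(p ∧ (r ∨ r)) = min(0.49, 0.48) = 0.48
(q ⊃ (p ∧ (r ∨ r))): 0.62 > 0.48, so result = 0.48
((q ⊃ (p ∧ (r ∨ r))) ⊃ p): 0.48 ≤ 0.49, so result = 1
((¬p ⊃ (r ∧ (q ∧ q))) ⊃ ((q ⊃ (p ∧ (r ∨ r))) ⊃ p)): 1 ≤ 1, so result = 1
((((q ⊃ (p ∧ (r ∨ r))) ⊃ p) ⊃ (¬p ⊃ (r ∧ (q ∧ q)))) ∨ ((¬p ⊃ (r ∧ (q ∧ q))) ⊃ ((q ⊃ (p ∧ (r ∨ r))) ⊃ p))) = max(1, 1) = 1

1.00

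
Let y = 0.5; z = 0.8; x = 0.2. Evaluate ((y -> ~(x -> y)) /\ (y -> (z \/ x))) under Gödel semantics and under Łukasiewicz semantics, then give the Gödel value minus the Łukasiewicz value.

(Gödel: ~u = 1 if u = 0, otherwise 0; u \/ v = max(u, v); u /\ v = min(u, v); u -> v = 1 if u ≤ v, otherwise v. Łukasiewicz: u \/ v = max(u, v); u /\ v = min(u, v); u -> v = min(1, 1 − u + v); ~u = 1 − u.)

Gödel evaluation:
  (x -> y): 0.2 ≤ 0.5, so result = 1
  ~(x -> y): Gödel ¬ of 1 = 0 (operand ≠ 0)
  (y -> ~(x -> y)): 0.5 > 0, so result = 0
  (z \/ x) = max(0.8, 0.2) = 0.8
  (y -> (z \/ x)): 0.5 ≤ 0.8, so result = 1
  ((y -> ~(x -> y)) /\ (y -> (z \/ x))) = min(0, 1) = 0
  Gödel value = 0
Łukasiewicz evaluation:
  (x -> y): min(1, 1 − 0.2 + 0.5) = 1
  ~(x -> y): Łukasiewicz ¬ gives 1 − 1 = 0
  (y -> ~(x -> y)): min(1, 1 − 0.5 + 0) = 0.5
  (z \/ x) = max(0.8, 0.2) = 0.8
  (y -> (z \/ x)): min(1, 1 − 0.5 + 0.8) = 1
  ((y -> ~(x -> y)) /\ (y -> (z \/ x))) = min(0.5, 1) = 0.5
  Łukasiewicz value = 0.5
Difference: 0 − 0.5 = -0.50

-0.50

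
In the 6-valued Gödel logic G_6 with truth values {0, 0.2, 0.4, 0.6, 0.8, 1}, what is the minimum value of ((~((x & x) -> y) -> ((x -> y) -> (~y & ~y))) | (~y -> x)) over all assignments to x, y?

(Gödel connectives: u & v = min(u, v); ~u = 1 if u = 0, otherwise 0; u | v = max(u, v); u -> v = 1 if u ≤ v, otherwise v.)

1.00

Every assignment gives 1. For instance at x = 0, y = 0:
  (x & x) = min(0, 0) = 0
  ((x & x) -> y): 0 ≤ 0, so result = 1
  ~((x & x) -> y): Gödel ¬ of 1 = 0 (operand ≠ 0)
  (x -> y): 0 ≤ 0, so result = 1
  ~y: Gödel ¬ of 0 = 1 (operand is 0)
  ~y: Gödel ¬ of 0 = 1 (operand is 0)
  (~y & ~y) = min(1, 1) = 1
  ((x -> y) -> (~y & ~y)): 1 ≤ 1, so result = 1
  (~((x & x) -> y) -> ((x -> y) -> (~y & ~y))): 0 ≤ 1, so result = 1
  ~y: Gödel ¬ of 0 = 1 (operand is 0)
  (~y -> x): 1 > 0, so result = 0
  ((~((x & x) -> y) -> ((x -> y) -> (~y & ~y))) | (~y -> x)) = max(1, 0) = 1
All 36 assignments give value 1 — the formula is a G_6-tautology.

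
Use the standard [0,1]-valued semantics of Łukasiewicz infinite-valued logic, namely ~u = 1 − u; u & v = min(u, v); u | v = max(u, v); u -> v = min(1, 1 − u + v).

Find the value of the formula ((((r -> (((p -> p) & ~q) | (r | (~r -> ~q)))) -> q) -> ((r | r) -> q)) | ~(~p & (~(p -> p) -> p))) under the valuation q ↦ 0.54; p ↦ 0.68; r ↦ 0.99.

(p -> p): min(1, 1 − 0.68 + 0.68) = 1
~q: Łukasiewicz ¬ gives 1 − 0.54 = 0.46
((p -> p) & ~q) = min(1, 0.46) = 0.46
~r: Łukasiewicz ¬ gives 1 − 0.99 = 0.01
~q: Łukasiewicz ¬ gives 1 − 0.54 = 0.46
(~r -> ~q): min(1, 1 − 0.01 + 0.46) = 1
(r | (~r -> ~q)) = max(0.99, 1) = 1
(((p -> p) & ~q) | (r | (~r -> ~q))) = max(0.46, 1) = 1
(r -> (((p -> p) & ~q) | (r | (~r -> ~q)))): min(1, 1 − 0.99 + 1) = 1
((r -> (((p -> p) & ~q) | (r | (~r -> ~q)))) -> q): min(1, 1 − 1 + 0.54) = 0.54
(r | r) = max(0.99, 0.99) = 0.99
((r | r) -> q): min(1, 1 − 0.99 + 0.54) = 0.55
(((r -> (((p -> p) & ~q) | (r | (~r -> ~q)))) -> q) -> ((r | r) -> q)): min(1, 1 − 0.54 + 0.55) = 1
~p: Łukasiewicz ¬ gives 1 − 0.68 = 0.32
(p -> p): min(1, 1 − 0.68 + 0.68) = 1
~(p -> p): Łukasiewicz ¬ gives 1 − 1 = 0
(~(p -> p) -> p): min(1, 1 − 0 + 0.68) = 1
(~p & (~(p -> p) -> p)) = min(0.32, 1) = 0.32
~(~p & (~(p -> p) -> p)): Łukasiewicz ¬ gives 1 − 0.32 = 0.68
((((r -> (((p -> p) & ~q) | (r | (~r -> ~q)))) -> q) -> ((r | r) -> q)) | ~(~p & (~(p -> p) -> p))) = max(1, 0.68) = 1

1.00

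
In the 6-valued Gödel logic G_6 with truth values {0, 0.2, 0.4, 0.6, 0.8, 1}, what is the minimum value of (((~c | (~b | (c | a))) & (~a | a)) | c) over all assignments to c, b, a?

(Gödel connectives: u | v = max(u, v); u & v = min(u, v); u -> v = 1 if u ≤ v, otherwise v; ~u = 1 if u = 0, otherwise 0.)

0.20

The minimum is attained at c = 0, b = 0, a = 0.2:
  ~c: Gödel ¬ of 0 = 1 (operand is 0)
  ~b: Gödel ¬ of 0 = 1 (operand is 0)
  (c | a) = max(0, 0.2) = 0.2
  (~b | (c | a)) = max(1, 0.2) = 1
  (~c | (~b | (c | a))) = max(1, 1) = 1
  ~a: Gödel ¬ of 0.2 = 0 (operand ≠ 0)
  (~a | a) = max(0, 0.2) = 0.2
  ((~c | (~b | (c | a))) & (~a | a)) = min(1, 0.2) = 0.2
  (((~c | (~b | (c | a))) & (~a | a)) | c) = max(0.2, 0) = 0.2
Checking all 216 assignments confirms none give a value below 0.20.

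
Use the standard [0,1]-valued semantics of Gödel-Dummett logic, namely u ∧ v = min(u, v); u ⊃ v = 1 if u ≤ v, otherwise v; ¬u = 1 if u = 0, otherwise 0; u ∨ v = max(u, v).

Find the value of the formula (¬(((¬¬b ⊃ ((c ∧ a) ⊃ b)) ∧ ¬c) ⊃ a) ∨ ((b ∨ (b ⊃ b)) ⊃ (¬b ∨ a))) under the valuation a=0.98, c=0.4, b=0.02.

¬b: Gödel ¬ of 0.02 = 0 (operand ≠ 0)
¬¬b: Gödel ¬ of 0 = 1 (operand is 0)
(c ∧ a) = min(0.4, 0.98) = 0.4
((c ∧ a) ⊃ b): 0.4 > 0.02, so result = 0.02
(¬¬b ⊃ ((c ∧ a) ⊃ b)): 1 > 0.02, so result = 0.02
¬c: Gödel ¬ of 0.4 = 0 (operand ≠ 0)
((¬¬b ⊃ ((c ∧ a) ⊃ b)) ∧ ¬c) = min(0.02, 0) = 0
(((¬¬b ⊃ ((c ∧ a) ⊃ b)) ∧ ¬c) ⊃ a): 0 ≤ 0.98, so result = 1
¬(((¬¬b ⊃ ((c ∧ a) ⊃ b)) ∧ ¬c) ⊃ a): Gödel ¬ of 1 = 0 (operand ≠ 0)
(b ⊃ b): 0.02 ≤ 0.02, so result = 1
(b ∨ (b ⊃ b)) = max(0.02, 1) = 1
¬b: Gödel ¬ of 0.02 = 0 (operand ≠ 0)
(¬b ∨ a) = max(0, 0.98) = 0.98
((b ∨ (b ⊃ b)) ⊃ (¬b ∨ a)): 1 > 0.98, so result = 0.98
(¬(((¬¬b ⊃ ((c ∧ a) ⊃ b)) ∧ ¬c) ⊃ a) ∨ ((b ∨ (b ⊃ b)) ⊃ (¬b ∨ a))) = max(0, 0.98) = 0.98

0.98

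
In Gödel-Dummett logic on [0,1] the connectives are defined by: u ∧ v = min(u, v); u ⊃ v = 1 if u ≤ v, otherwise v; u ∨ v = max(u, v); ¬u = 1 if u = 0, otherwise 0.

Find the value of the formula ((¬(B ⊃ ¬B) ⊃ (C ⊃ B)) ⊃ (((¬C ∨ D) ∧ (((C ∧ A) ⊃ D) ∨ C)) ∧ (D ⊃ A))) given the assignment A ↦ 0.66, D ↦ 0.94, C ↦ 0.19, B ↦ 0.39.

¬B: Gödel ¬ of 0.39 = 0 (operand ≠ 0)
(B ⊃ ¬B): 0.39 > 0, so result = 0
¬(B ⊃ ¬B): Gödel ¬ of 0 = 1 (operand is 0)
(C ⊃ B): 0.19 ≤ 0.39, so result = 1
(¬(B ⊃ ¬B) ⊃ (C ⊃ B)): 1 ≤ 1, so result = 1
¬C: Gödel ¬ of 0.19 = 0 (operand ≠ 0)
(¬C ∨ D) = max(0, 0.94) = 0.94
(C ∧ A) = min(0.19, 0.66) = 0.19
((C ∧ A) ⊃ D): 0.19 ≤ 0.94, so result = 1
(((C ∧ A) ⊃ D) ∨ C) = max(1, 0.19) = 1
((¬C ∨ D) ∧ (((C ∧ A) ⊃ D) ∨ C)) = min(0.94, 1) = 0.94
(D ⊃ A): 0.94 > 0.66, so result = 0.66
(((¬C ∨ D) ∧ (((C ∧ A) ⊃ D) ∨ C)) ∧ (D ⊃ A)) = min(0.94, 0.66) = 0.66
((¬(B ⊃ ¬B) ⊃ (C ⊃ B)) ⊃ (((¬C ∨ D) ∧ (((C ∧ A) ⊃ D) ∨ C)) ∧ (D ⊃ A))): 1 > 0.66, so result = 0.66

0.66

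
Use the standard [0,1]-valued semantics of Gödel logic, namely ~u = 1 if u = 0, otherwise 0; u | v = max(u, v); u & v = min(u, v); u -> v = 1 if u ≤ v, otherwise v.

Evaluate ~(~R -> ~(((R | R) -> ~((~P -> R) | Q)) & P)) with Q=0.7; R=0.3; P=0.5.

~R: Gödel ¬ of 0.3 = 0 (operand ≠ 0)
(R | R) = max(0.3, 0.3) = 0.3
~P: Gödel ¬ of 0.5 = 0 (operand ≠ 0)
(~P -> R): 0 ≤ 0.3, so result = 1
((~P -> R) | Q) = max(1, 0.7) = 1
~((~P -> R) | Q): Gödel ¬ of 1 = 0 (operand ≠ 0)
((R | R) -> ~((~P -> R) | Q)): 0.3 > 0, so result = 0
(((R | R) -> ~((~P -> R) | Q)) & P) = min(0, 0.5) = 0
~(((R | R) -> ~((~P -> R) | Q)) & P): Gödel ¬ of 0 = 1 (operand is 0)
(~R -> ~(((R | R) -> ~((~P -> R) | Q)) & P)): 0 ≤ 1, so result = 1
~(~R -> ~(((R | R) -> ~((~P -> R) | Q)) & P)): Gödel ¬ of 1 = 0 (operand ≠ 0)

0.00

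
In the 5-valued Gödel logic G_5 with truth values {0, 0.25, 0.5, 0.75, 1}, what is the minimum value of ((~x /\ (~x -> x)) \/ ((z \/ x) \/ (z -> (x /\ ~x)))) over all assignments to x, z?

0.25

The minimum is attained at x = 0, z = 0.25:
  ~x: Gödel ¬ of 0 = 1 (operand is 0)
  ~x: Gödel ¬ of 0 = 1 (operand is 0)
  (~x -> x): 1 > 0, so result = 0
  (~x /\ (~x -> x)) = min(1, 0) = 0
  (z \/ x) = max(0.25, 0) = 0.25
  ~x: Gödel ¬ of 0 = 1 (operand is 0)
  (x /\ ~x) = min(0, 1) = 0
  (z -> (x /\ ~x)): 0.25 > 0, so result = 0
  ((z \/ x) \/ (z -> (x /\ ~x))) = max(0.25, 0) = 0.25
  ((~x /\ (~x -> x)) \/ ((z \/ x) \/ (z -> (x /\ ~x)))) = max(0, 0.25) = 0.25
Checking all 25 assignments confirms none give a value below 0.25.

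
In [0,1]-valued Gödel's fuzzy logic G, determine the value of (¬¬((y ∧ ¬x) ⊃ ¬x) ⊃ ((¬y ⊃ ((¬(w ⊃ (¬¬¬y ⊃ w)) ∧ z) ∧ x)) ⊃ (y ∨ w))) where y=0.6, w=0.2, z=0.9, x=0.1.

0.60

¬x: Gödel ¬ of 0.1 = 0 (operand ≠ 0)
(y ∧ ¬x) = min(0.6, 0) = 0
¬x: Gödel ¬ of 0.1 = 0 (operand ≠ 0)
((y ∧ ¬x) ⊃ ¬x): 0 ≤ 0, so result = 1
¬((y ∧ ¬x) ⊃ ¬x): Gödel ¬ of 1 = 0 (operand ≠ 0)
¬¬((y ∧ ¬x) ⊃ ¬x): Gödel ¬ of 0 = 1 (operand is 0)
¬y: Gödel ¬ of 0.6 = 0 (operand ≠ 0)
¬y: Gödel ¬ of 0.6 = 0 (operand ≠ 0)
¬¬y: Gödel ¬ of 0 = 1 (operand is 0)
¬¬¬y: Gödel ¬ of 1 = 0 (operand ≠ 0)
(¬¬¬y ⊃ w): 0 ≤ 0.2, so result = 1
(w ⊃ (¬¬¬y ⊃ w)): 0.2 ≤ 1, so result = 1
¬(w ⊃ (¬¬¬y ⊃ w)): Gödel ¬ of 1 = 0 (operand ≠ 0)
(¬(w ⊃ (¬¬¬y ⊃ w)) ∧ z) = min(0, 0.9) = 0
((¬(w ⊃ (¬¬¬y ⊃ w)) ∧ z) ∧ x) = min(0, 0.1) = 0
(¬y ⊃ ((¬(w ⊃ (¬¬¬y ⊃ w)) ∧ z) ∧ x)): 0 ≤ 0, so result = 1
(y ∨ w) = max(0.6, 0.2) = 0.6
((¬y ⊃ ((¬(w ⊃ (¬¬¬y ⊃ w)) ∧ z) ∧ x)) ⊃ (y ∨ w)): 1 > 0.6, so result = 0.6
(¬¬((y ∧ ¬x) ⊃ ¬x) ⊃ ((¬y ⊃ ((¬(w ⊃ (¬¬¬y ⊃ w)) ∧ z) ∧ x)) ⊃ (y ∨ w))): 1 > 0.6, so result = 0.6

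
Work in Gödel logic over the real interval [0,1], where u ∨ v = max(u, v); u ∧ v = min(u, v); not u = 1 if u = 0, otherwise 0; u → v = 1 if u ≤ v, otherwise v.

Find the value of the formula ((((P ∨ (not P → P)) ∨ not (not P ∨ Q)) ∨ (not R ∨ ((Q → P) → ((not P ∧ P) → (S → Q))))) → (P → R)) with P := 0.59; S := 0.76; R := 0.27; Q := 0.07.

not P: Gödel ¬ of 0.59 = 0 (operand ≠ 0)
(not P → P): 0 ≤ 0.59, so result = 1
(P ∨ (not P → P)) = max(0.59, 1) = 1
not P: Gödel ¬ of 0.59 = 0 (operand ≠ 0)
(not P ∨ Q) = max(0, 0.07) = 0.07
not (not P ∨ Q): Gödel ¬ of 0.07 = 0 (operand ≠ 0)
((P ∨ (not P → P)) ∨ not (not P ∨ Q)) = max(1, 0) = 1
not R: Gödel ¬ of 0.27 = 0 (operand ≠ 0)
(Q → P): 0.07 ≤ 0.59, so result = 1
not P: Gödel ¬ of 0.59 = 0 (operand ≠ 0)
(not P ∧ P) = min(0, 0.59) = 0
(S → Q): 0.76 > 0.07, so result = 0.07
((not P ∧ P) → (S → Q)): 0 ≤ 0.07, so result = 1
((Q → P) → ((not P ∧ P) → (S → Q))): 1 ≤ 1, so result = 1
(not R ∨ ((Q → P) → ((not P ∧ P) → (S → Q)))) = max(0, 1) = 1
(((P ∨ (not P → P)) ∨ not (not P ∨ Q)) ∨ (not R ∨ ((Q → P) → ((not P ∧ P) → (S → Q))))) = max(1, 1) = 1
(P → R): 0.59 > 0.27, so result = 0.27
((((P ∨ (not P → P)) ∨ not (not P ∨ Q)) ∨ (not R ∨ ((Q → P) → ((not P ∧ P) → (S → Q))))) → (P → R)): 1 > 0.27, so result = 0.27

0.27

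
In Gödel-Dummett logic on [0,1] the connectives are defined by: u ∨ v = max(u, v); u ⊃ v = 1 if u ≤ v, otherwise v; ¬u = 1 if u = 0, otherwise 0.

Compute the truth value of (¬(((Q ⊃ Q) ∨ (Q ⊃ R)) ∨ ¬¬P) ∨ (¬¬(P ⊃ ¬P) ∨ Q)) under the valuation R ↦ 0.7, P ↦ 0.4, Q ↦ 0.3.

(Q ⊃ Q): 0.3 ≤ 0.3, so result = 1
(Q ⊃ R): 0.3 ≤ 0.7, so result = 1
((Q ⊃ Q) ∨ (Q ⊃ R)) = max(1, 1) = 1
¬P: Gödel ¬ of 0.4 = 0 (operand ≠ 0)
¬¬P: Gödel ¬ of 0 = 1 (operand is 0)
(((Q ⊃ Q) ∨ (Q ⊃ R)) ∨ ¬¬P) = max(1, 1) = 1
¬(((Q ⊃ Q) ∨ (Q ⊃ R)) ∨ ¬¬P): Gödel ¬ of 1 = 0 (operand ≠ 0)
¬P: Gödel ¬ of 0.4 = 0 (operand ≠ 0)
(P ⊃ ¬P): 0.4 > 0, so result = 0
¬(P ⊃ ¬P): Gödel ¬ of 0 = 1 (operand is 0)
¬¬(P ⊃ ¬P): Gödel ¬ of 1 = 0 (operand ≠ 0)
(¬¬(P ⊃ ¬P) ∨ Q) = max(0, 0.3) = 0.3
(¬(((Q ⊃ Q) ∨ (Q ⊃ R)) ∨ ¬¬P) ∨ (¬¬(P ⊃ ¬P) ∨ Q)) = max(0, 0.3) = 0.3

0.30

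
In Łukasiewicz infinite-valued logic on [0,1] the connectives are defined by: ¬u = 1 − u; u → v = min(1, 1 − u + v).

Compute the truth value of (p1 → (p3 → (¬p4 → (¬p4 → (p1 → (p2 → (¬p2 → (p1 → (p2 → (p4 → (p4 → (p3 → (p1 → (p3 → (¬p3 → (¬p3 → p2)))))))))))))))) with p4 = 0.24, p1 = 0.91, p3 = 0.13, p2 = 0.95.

¬p4: Łukasiewicz ¬ gives 1 − 0.24 = 0.76
¬p4: Łukasiewicz ¬ gives 1 − 0.24 = 0.76
¬p2: Łukasiewicz ¬ gives 1 − 0.95 = 0.05
¬p3: Łukasiewicz ¬ gives 1 − 0.13 = 0.87
¬p3: Łukasiewicz ¬ gives 1 − 0.13 = 0.87
(¬p3 → p2): min(1, 1 − 0.87 + 0.95) = 1
(¬p3 → (¬p3 → p2)): min(1, 1 − 0.87 + 1) = 1
(p3 → (¬p3 → (¬p3 → p2))): min(1, 1 − 0.13 + 1) = 1
(p1 → (p3 → (¬p3 → (¬p3 → p2)))): min(1, 1 − 0.91 + 1) = 1
(p3 → (p1 → (p3 → (¬p3 → (¬p3 → p2))))): min(1, 1 − 0.13 + 1) = 1
(p4 → (p3 → (p1 → (p3 → (¬p3 → (¬p3 → p2)))))): min(1, 1 − 0.24 + 1) = 1
(p4 → (p4 → (p3 → (p1 → (p3 → (¬p3 → (¬p3 → p2))))))): min(1, 1 − 0.24 + 1) = 1
(p2 → (p4 → (p4 → (p3 → (p1 → (p3 → (¬p3 → (¬p3 → p2)))))))): min(1, 1 − 0.95 + 1) = 1
(p1 → (p2 → (p4 → (p4 → (p3 → (p1 → (p3 → (¬p3 → (¬p3 → p2))))))))): min(1, 1 − 0.91 + 1) = 1
(¬p2 → (p1 → (p2 → (p4 → (p4 → (p3 → (p1 → (p3 → (¬p3 → (¬p3 → p2)))))))))): min(1, 1 − 0.05 + 1) = 1
(p2 → (¬p2 → (p1 → (p2 → (p4 → (p4 → (p3 → (p1 → (p3 → (¬p3 → (¬p3 → p2))))))))))): min(1, 1 − 0.95 + 1) = 1
(p1 → (p2 → (¬p2 → (p1 → (p2 → (p4 → (p4 → (p3 → (p1 → (p3 → (¬p3 → (¬p3 → p2)))))))))))): min(1, 1 − 0.91 + 1) = 1
(¬p4 → (p1 → (p2 → (¬p2 → (p1 → (p2 → (p4 → (p4 → (p3 → (p1 → (p3 → (¬p3 → (¬p3 → p2))))))))))))): min(1, 1 − 0.76 + 1) = 1
(¬p4 → (¬p4 → (p1 → (p2 → (¬p2 → (p1 → (p2 → (p4 → (p4 → (p3 → (p1 → (p3 → (¬p3 → (¬p3 → p2)))))))))))))): min(1, 1 − 0.76 + 1) = 1
(p3 → (¬p4 → (¬p4 → (p1 → (p2 → (¬p2 → (p1 → (p2 → (p4 → (p4 → (p3 → (p1 → (p3 → (¬p3 → (¬p3 → p2))))))))))))))): min(1, 1 − 0.13 + 1) = 1
(p1 → (p3 → (¬p4 → (¬p4 → (p1 → (p2 → (¬p2 → (p1 → (p2 → (p4 → (p4 → (p3 → (p1 → (p3 → (¬p3 → (¬p3 → p2)))))))))))))))): min(1, 1 − 0.91 + 1) = 1

1.00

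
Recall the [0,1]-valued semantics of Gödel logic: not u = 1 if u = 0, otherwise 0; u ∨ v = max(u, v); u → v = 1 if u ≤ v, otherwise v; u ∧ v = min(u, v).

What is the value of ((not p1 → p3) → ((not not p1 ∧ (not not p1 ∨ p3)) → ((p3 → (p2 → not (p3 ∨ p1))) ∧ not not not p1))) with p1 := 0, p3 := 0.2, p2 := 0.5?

not p1: Gödel ¬ of 0 = 1 (operand is 0)
(not p1 → p3): 1 > 0.2, so result = 0.2
not p1: Gödel ¬ of 0 = 1 (operand is 0)
not not p1: Gödel ¬ of 1 = 0 (operand ≠ 0)
not p1: Gödel ¬ of 0 = 1 (operand is 0)
not not p1: Gödel ¬ of 1 = 0 (operand ≠ 0)
(not not p1 ∨ p3) = max(0, 0.2) = 0.2
(not not p1 ∧ (not not p1 ∨ p3)) = min(0, 0.2) = 0
(p3 ∨ p1) = max(0.2, 0) = 0.2
not (p3 ∨ p1): Gödel ¬ of 0.2 = 0 (operand ≠ 0)
(p2 → not (p3 ∨ p1)): 0.5 > 0, so result = 0
(p3 → (p2 → not (p3 ∨ p1))): 0.2 > 0, so result = 0
not p1: Gödel ¬ of 0 = 1 (operand is 0)
not not p1: Gödel ¬ of 1 = 0 (operand ≠ 0)
not not not p1: Gödel ¬ of 0 = 1 (operand is 0)
((p3 → (p2 → not (p3 ∨ p1))) ∧ not not not p1) = min(0, 1) = 0
((not not p1 ∧ (not not p1 ∨ p3)) → ((p3 → (p2 → not (p3 ∨ p1))) ∧ not not not p1)): 0 ≤ 0, so result = 1
((not p1 → p3) → ((not not p1 ∧ (not not p1 ∨ p3)) → ((p3 → (p2 → not (p3 ∨ p1))) ∧ not not not p1))): 0.2 ≤ 1, so result = 1

1.00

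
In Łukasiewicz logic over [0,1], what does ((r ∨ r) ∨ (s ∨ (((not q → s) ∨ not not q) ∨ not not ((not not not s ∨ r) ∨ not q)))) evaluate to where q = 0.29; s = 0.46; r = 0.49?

0.75

(r ∨ r) = max(0.49, 0.49) = 0.49
not q: Łukasiewicz ¬ gives 1 − 0.29 = 0.71
(not q → s): min(1, 1 − 0.71 + 0.46) = 0.75
not q: Łukasiewicz ¬ gives 1 − 0.29 = 0.71
not not q: Łukasiewicz ¬ gives 1 − 0.71 = 0.29
((not q → s) ∨ not not q) = max(0.75, 0.29) = 0.75
not s: Łukasiewicz ¬ gives 1 − 0.46 = 0.54
not not s: Łukasiewicz ¬ gives 1 − 0.54 = 0.46
not not not s: Łukasiewicz ¬ gives 1 − 0.46 = 0.54
(not not not s ∨ r) = max(0.54, 0.49) = 0.54
not q: Łukasiewicz ¬ gives 1 − 0.29 = 0.71
((not not not s ∨ r) ∨ not q) = max(0.54, 0.71) = 0.71
not ((not not not s ∨ r) ∨ not q): Łukasiewicz ¬ gives 1 − 0.71 = 0.29
not not ((not not not s ∨ r) ∨ not q): Łukasiewicz ¬ gives 1 − 0.29 = 0.71
(((not q → s) ∨ not not q) ∨ not not ((not not not s ∨ r) ∨ not q)) = max(0.75, 0.71) = 0.75
(s ∨ (((not q → s) ∨ not not q) ∨ not not ((not not not s ∨ r) ∨ not q))) = max(0.46, 0.75) = 0.75
((r ∨ r) ∨ (s ∨ (((not q → s) ∨ not not q) ∨ not not ((not not not s ∨ r) ∨ not q)))) = max(0.49, 0.75) = 0.75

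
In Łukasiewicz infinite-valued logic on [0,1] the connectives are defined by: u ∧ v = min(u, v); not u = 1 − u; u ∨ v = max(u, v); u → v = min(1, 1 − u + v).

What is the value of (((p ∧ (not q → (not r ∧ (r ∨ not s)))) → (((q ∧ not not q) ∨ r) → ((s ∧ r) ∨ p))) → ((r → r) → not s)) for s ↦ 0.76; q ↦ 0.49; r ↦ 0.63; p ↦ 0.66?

not q: Łukasiewicz ¬ gives 1 − 0.49 = 0.51
not r: Łukasiewicz ¬ gives 1 − 0.63 = 0.37
not s: Łukasiewicz ¬ gives 1 − 0.76 = 0.24
(r ∨ not s) = max(0.63, 0.24) = 0.63
(not r ∧ (r ∨ not s)) = min(0.37, 0.63) = 0.37
(not q → (not r ∧ (r ∨ not s))): min(1, 1 − 0.51 + 0.37) = 0.86
(p ∧ (not q → (not r ∧ (r ∨ not s)))) = min(0.66, 0.86) = 0.66
not q: Łukasiewicz ¬ gives 1 − 0.49 = 0.51
not not q: Łukasiewicz ¬ gives 1 − 0.51 = 0.49
(q ∧ not not q) = min(0.49, 0.49) = 0.49
((q ∧ not not q) ∨ r) = max(0.49, 0.63) = 0.63
(s ∧ r) = min(0.76, 0.63) = 0.63
((s ∧ r) ∨ p) = max(0.63, 0.66) = 0.66
(((q ∧ not not q) ∨ r) → ((s ∧ r) ∨ p)): min(1, 1 − 0.63 + 0.66) = 1
((p ∧ (not q → (not r ∧ (r ∨ not s)))) → (((q ∧ not not q) ∨ r) → ((s ∧ r) ∨ p))): min(1, 1 − 0.66 + 1) = 1
(r → r): min(1, 1 − 0.63 + 0.63) = 1
not s: Łukasiewicz ¬ gives 1 − 0.76 = 0.24
((r → r) → not s): min(1, 1 − 1 + 0.24) = 0.24
(((p ∧ (not q → (not r ∧ (r ∨ not s)))) → (((q ∧ not not q) ∨ r) → ((s ∧ r) ∨ p))) → ((r → r) → not s)): min(1, 1 − 1 + 0.24) = 0.24

0.24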